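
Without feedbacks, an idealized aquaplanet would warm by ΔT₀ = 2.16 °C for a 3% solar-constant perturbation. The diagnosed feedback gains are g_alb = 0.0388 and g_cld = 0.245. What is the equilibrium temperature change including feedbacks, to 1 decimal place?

3.0 °C

Total gain g = 0.0388 + 0.245 = 0.2838.
Amplification A = 1/(1 − 0.2838) = 1.396.
ΔT = 2.16 × 1.396 = 3.0 °C.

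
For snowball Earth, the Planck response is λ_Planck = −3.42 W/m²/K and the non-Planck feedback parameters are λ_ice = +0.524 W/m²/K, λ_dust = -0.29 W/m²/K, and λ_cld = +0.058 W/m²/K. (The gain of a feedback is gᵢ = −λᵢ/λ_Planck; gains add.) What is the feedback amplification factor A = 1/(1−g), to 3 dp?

Convert to gains: g_ice = 0.524/3.42 = 0.1532; g_dust = -0.29/3.42 = -0.0848; g_cld = 0.058/3.42 = 0.01696.
Total gain g = 0.08536.
A = 1/(1 − 0.08536) = 1.093.

1.093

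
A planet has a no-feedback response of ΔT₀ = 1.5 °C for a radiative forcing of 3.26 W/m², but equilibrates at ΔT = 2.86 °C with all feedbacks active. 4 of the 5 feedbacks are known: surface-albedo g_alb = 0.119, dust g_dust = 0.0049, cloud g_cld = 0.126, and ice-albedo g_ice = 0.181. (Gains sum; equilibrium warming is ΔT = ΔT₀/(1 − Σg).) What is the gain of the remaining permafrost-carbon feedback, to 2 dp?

Amplification A = ΔT/ΔT₀ = 2.86/1.5 = 1.907.
Total gain g = 1 − 1/A = 1 − 1/1.907 = 0.4756.
Known gains sum to 0.119 + 0.0049 + 0.126 + 0.181 = 0.4309.
g_pf = 0.4756 − 0.4309 = 0.04.

0.04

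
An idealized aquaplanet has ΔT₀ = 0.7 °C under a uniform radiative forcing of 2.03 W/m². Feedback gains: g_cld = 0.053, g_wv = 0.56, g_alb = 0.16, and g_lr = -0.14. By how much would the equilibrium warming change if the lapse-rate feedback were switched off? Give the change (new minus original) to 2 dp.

1.18 °C

Original: g = 0.633, ΔT = 0.7/(1−0.633) = 1.9074 °C.
Without lapse-rate: g' = 0.773, ΔT' = 0.7/(1−0.773) = 3.0837 °C.
Change = 3.0837 − 1.9074 = 1.18 °C.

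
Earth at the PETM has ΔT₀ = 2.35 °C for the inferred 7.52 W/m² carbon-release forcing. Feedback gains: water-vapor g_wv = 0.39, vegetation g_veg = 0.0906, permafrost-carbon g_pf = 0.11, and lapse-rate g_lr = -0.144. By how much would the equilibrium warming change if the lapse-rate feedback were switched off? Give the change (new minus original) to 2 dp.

Original: g = 0.4466, ΔT = 2.35/(1−0.4466) = 4.2465 °C.
Without lapse-rate: g' = 0.5906, ΔT' = 2.35/(1−0.5906) = 5.7401 °C.
Change = 5.7401 − 4.2465 = 1.49 °C.

1.49 °C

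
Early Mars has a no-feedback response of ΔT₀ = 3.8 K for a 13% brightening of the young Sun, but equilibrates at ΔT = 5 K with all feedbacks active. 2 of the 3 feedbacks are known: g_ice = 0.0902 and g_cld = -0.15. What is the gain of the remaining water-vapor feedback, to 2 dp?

Amplification A = ΔT/ΔT₀ = 5/3.8 = 1.316.
Total gain g = 1 − 1/A = 1 − 1/1.316 = 0.2401.
Known gains sum to 0.0902 − 0.15 = -0.0598.
g_wv = 0.2401 + 0.0598 = 0.30.

0.30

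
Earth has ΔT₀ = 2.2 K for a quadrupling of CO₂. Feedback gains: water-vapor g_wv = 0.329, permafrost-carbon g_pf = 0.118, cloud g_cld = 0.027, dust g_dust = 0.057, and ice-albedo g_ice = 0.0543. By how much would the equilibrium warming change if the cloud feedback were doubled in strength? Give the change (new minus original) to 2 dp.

0.37 K

Original: g = 0.5853, ΔT = 2.2/(1−0.5853) = 5.3050 K.
With doubled cloud: g' = 0.6123, ΔT' = 2.2/(1−0.6123) = 5.6745 K.
Change = 5.6745 − 5.3050 = 0.37 K.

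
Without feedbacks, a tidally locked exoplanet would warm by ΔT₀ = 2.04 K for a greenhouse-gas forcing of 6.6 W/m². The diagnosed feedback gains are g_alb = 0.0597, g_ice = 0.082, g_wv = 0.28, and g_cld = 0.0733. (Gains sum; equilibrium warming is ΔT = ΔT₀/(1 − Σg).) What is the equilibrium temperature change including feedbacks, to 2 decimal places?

4.04 K

Total gain g = 0.0597 + 0.082 + 0.28 + 0.0733 = 0.495.
Amplification A = 1/(1 − 0.495) = 1.98.
ΔT = 2.04 × 1.98 = 4.04 K.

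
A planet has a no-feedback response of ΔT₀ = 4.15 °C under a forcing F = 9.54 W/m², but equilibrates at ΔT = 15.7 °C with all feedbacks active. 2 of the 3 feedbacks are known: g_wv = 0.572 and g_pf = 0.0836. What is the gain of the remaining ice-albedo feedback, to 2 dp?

Amplification A = ΔT/ΔT₀ = 15.7/4.15 = 3.783.
Total gain g = 1 − 1/A = 1 − 1/3.783 = 0.7357.
Known gains sum to 0.572 + 0.0836 = 0.6556.
g_ice = 0.7357 − 0.6556 = 0.08.

0.08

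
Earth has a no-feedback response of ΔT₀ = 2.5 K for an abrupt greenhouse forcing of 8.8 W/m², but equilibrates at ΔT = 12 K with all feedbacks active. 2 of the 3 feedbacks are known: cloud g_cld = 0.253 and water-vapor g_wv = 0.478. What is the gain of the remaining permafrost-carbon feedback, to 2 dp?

Amplification A = ΔT/ΔT₀ = 12/2.5 = 4.8.
Total gain g = 1 − 1/A = 1 − 1/4.8 = 0.7917.
Known gains sum to 0.253 + 0.478 = 0.731.
g_pf = 0.7917 − 0.731 = 0.06.

0.06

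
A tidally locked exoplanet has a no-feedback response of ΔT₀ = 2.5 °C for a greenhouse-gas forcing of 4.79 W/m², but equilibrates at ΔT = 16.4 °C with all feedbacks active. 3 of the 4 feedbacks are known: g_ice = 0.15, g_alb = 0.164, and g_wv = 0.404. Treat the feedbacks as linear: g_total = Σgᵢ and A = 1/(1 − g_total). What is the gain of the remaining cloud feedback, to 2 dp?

Amplification A = ΔT/ΔT₀ = 16.4/2.5 = 6.56.
Total gain g = 1 − 1/A = 1 − 1/6.56 = 0.8476.
Known gains sum to 0.15 + 0.164 + 0.404 = 0.718.
g_cld = 0.8476 − 0.718 = 0.13.

0.13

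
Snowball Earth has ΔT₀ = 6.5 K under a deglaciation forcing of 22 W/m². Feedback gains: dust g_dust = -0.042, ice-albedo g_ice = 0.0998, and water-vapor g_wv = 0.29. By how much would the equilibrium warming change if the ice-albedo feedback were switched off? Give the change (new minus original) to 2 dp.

Original: g = 0.3478, ΔT = 6.5/(1−0.3478) = 9.9663 K.
Without ice-albedo: g' = 0.248, ΔT' = 6.5/(1−0.248) = 8.6436 K.
Change = 8.6436 − 9.9663 = -1.32 K.

-1.32 K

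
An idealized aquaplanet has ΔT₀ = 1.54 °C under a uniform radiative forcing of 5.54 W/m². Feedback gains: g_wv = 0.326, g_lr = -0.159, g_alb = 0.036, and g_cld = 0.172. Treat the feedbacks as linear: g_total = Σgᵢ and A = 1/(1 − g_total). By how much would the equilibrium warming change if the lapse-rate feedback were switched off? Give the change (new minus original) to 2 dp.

Original: g = 0.375, ΔT = 1.54/(1−0.375) = 2.4640 °C.
Without lapse-rate: g' = 0.534, ΔT' = 1.54/(1−0.534) = 3.3047 °C.
Change = 3.3047 − 2.4640 = 0.84 °C.

0.84 °C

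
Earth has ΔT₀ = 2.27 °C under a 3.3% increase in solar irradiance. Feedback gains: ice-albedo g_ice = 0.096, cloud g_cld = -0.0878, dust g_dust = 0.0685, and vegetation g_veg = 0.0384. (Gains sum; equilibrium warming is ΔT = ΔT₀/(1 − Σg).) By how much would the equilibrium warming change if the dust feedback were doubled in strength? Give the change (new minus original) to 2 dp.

Original: g = 0.1151, ΔT = 2.27/(1−0.1151) = 2.5653 °C.
With doubled dust: g' = 0.1836, ΔT' = 2.27/(1−0.1836) = 2.7805 °C.
Change = 2.7805 − 2.5653 = 0.22 °C.

0.22 °C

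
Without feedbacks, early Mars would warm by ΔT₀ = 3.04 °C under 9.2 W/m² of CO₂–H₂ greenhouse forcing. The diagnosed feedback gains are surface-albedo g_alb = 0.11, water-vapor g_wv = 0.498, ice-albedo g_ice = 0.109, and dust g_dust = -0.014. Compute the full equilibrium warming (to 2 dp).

10.24 °C

Total gain g = 0.11 + 0.498 + 0.109 − 0.014 = 0.703.
Amplification A = 1/(1 − 0.703) = 3.367.
ΔT = 3.04 × 3.367 = 10.24 °C.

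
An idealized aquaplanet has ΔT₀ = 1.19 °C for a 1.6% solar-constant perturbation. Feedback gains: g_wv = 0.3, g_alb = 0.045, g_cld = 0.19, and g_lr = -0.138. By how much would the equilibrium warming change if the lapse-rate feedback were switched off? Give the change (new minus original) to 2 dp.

0.59 °C

Original: g = 0.397, ΔT = 1.19/(1−0.397) = 1.9735 °C.
Without lapse-rate: g' = 0.535, ΔT' = 1.19/(1−0.535) = 2.5591 °C.
Change = 2.5591 − 1.9735 = 0.59 °C.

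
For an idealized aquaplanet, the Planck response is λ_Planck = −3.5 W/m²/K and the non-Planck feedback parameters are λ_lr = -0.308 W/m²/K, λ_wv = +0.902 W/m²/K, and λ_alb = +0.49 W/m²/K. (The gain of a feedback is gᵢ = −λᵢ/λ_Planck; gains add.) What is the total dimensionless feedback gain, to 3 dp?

0.310

Convert to gains: g_lr = -0.308/3.5 = -0.088; g_wv = 0.902/3.5 = 0.2577; g_alb = 0.49/3.5 = 0.14.
Total gain g = 0.3097.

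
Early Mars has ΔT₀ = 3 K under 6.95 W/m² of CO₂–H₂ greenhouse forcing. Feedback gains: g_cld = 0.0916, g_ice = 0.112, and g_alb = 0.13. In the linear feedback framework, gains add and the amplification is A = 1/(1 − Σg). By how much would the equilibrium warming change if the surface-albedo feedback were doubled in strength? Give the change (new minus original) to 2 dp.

Original: g = 0.3336, ΔT = 3/(1−0.3336) = 4.5018 K.
With doubled surface-albedo: g' = 0.4636, ΔT' = 3/(1−0.4636) = 5.5928 K.
Change = 5.5928 − 4.5018 = 1.09 K.

1.09 K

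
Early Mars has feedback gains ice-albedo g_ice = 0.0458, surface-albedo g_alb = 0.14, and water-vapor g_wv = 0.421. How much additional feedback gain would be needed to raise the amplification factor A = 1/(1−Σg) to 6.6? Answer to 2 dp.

Current total gain = 0.6068.
Target gain for A = 6.6: g* = 1 − 1/6.6 = 0.8485.
Additional gain needed = 0.8485 − 0.6068 = 0.24.

0.24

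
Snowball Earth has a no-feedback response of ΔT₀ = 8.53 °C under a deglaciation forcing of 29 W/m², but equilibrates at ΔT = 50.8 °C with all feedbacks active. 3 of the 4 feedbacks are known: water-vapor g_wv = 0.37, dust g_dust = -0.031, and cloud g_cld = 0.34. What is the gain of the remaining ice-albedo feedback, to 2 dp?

Amplification A = ΔT/ΔT₀ = 50.8/8.53 = 5.955.
Total gain g = 1 − 1/A = 1 − 1/5.955 = 0.8321.
Known gains sum to 0.37 − 0.031 + 0.34 = 0.679.
g_ice = 0.8321 − 0.679 = 0.15.

0.15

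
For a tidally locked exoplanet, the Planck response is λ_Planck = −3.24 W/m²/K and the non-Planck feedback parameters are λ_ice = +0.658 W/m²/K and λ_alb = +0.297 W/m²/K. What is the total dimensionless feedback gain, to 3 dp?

Convert to gains: g_ice = 0.658/3.24 = 0.2031; g_alb = 0.297/3.24 = 0.09167.
Total gain g = 0.29477.

0.295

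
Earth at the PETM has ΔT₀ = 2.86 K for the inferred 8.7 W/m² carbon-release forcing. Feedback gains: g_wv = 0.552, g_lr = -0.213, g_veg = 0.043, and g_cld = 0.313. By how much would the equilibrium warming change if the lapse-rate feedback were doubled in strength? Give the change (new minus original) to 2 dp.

Original: g = 0.695, ΔT = 2.86/(1−0.695) = 9.3770 K.
With doubled lapse-rate: g' = 0.482, ΔT' = 2.86/(1−0.482) = 5.5212 K.
Change = 5.5212 − 9.3770 = -3.86 K.

-3.86 K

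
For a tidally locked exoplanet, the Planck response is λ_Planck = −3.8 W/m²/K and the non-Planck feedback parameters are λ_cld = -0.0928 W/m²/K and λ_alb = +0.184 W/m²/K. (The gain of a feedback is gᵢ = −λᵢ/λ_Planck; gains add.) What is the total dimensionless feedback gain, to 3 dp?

Convert to gains: g_cld = -0.0928/3.8 = -0.02442; g_alb = 0.184/3.8 = 0.04842.
Total gain g = 0.024.

0.024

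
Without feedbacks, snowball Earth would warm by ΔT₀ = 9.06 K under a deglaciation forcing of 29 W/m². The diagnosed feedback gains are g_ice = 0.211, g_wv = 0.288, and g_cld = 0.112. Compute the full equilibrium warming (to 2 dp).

23.29 K

Total gain g = 0.211 + 0.288 + 0.112 = 0.611.
Amplification A = 1/(1 − 0.611) = 2.571.
ΔT = 9.06 × 2.571 = 23.29 K.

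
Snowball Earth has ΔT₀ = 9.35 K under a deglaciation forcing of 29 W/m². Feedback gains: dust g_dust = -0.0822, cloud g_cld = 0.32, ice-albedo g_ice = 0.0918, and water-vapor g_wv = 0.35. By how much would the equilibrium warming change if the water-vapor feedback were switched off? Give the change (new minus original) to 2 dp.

-15.24 K

Original: g = 0.6796, ΔT = 9.35/(1−0.6796) = 29.1823 K.
Without water-vapor: g' = 0.3296, ΔT' = 9.35/(1−0.3296) = 13.9469 K.
Change = 13.9469 − 29.1823 = -15.24 K.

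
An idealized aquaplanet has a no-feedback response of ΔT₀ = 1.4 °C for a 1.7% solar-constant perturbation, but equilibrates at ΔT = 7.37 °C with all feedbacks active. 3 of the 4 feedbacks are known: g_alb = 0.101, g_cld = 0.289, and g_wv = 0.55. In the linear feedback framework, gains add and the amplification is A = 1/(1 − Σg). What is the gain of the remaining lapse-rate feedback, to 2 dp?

Amplification A = ΔT/ΔT₀ = 7.37/1.4 = 5.264.
Total gain g = 1 − 1/A = 1 − 1/5.264 = 0.81.
Known gains sum to 0.101 + 0.289 + 0.55 = 0.94.
g_lr = 0.81 − 0.94 = -0.13.

-0.13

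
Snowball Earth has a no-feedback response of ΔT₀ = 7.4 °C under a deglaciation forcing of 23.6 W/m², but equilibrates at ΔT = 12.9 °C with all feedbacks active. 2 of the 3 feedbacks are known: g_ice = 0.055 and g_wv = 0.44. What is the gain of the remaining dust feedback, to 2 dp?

Amplification A = ΔT/ΔT₀ = 12.9/7.4 = 1.743.
Total gain g = 1 − 1/A = 1 − 1/1.743 = 0.4263.
Known gains sum to 0.055 + 0.44 = 0.495.
g_dust = 0.4263 − 0.495 = -0.07.

-0.07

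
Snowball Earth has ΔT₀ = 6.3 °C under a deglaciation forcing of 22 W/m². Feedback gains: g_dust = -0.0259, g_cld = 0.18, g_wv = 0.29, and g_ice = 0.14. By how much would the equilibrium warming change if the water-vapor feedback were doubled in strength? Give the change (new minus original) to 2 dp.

Original: g = 0.5841, ΔT = 6.3/(1−0.5841) = 15.1479 °C.
With doubled water-vapor: g' = 0.8741, ΔT' = 6.3/(1−0.8741) = 50.0397 °C.
Change = 50.0397 − 15.1479 = 34.89 °C.

34.89 °C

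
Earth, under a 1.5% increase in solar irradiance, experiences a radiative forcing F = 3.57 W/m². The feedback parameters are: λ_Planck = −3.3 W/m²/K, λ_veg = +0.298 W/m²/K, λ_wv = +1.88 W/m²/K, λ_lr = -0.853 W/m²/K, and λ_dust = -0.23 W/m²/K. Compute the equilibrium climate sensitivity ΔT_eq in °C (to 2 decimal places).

1.62 °C

Net feedback parameter λ = (−3.3) + (+0.298) + (+1.88) + (-0.853) + (-0.23) = -2.205 W/m²/K.
ΔT = −F/λ = −3.57/(-2.205) = 1.62 °C.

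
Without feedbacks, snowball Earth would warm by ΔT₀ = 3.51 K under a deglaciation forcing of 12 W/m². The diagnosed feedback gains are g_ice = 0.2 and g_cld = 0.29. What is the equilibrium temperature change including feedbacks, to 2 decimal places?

Total gain g = 0.2 + 0.29 = 0.49.
Amplification A = 1/(1 − 0.49) = 1.961.
ΔT = 3.51 × 1.961 = 6.88 K.

6.88 K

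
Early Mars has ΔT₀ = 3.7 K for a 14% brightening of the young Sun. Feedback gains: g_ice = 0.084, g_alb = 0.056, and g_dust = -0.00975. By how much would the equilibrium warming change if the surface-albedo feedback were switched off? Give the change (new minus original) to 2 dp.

Original: g = 0.13025, ΔT = 3.7/(1−0.13025) = 4.2541 K.
Without surface-albedo: g' = 0.07425, ΔT' = 3.7/(1−0.07425) = 3.9968 K.
Change = 3.9968 − 4.2541 = -0.26 K.

-0.26 K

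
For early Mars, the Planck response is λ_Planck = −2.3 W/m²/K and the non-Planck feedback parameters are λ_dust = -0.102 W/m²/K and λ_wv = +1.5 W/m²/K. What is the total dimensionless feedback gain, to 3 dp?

0.608

Convert to gains: g_dust = -0.102/2.3 = -0.04435; g_wv = 1.5/2.3 = 0.6522.
Total gain g = 0.60785.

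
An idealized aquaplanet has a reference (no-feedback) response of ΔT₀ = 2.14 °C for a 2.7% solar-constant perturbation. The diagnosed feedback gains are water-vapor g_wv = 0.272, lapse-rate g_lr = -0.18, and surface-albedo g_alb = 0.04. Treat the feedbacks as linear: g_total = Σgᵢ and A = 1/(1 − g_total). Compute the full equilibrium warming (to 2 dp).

Total gain g = 0.272 − 0.18 + 0.04 = 0.132.
Amplification A = 1/(1 − 0.132) = 1.152.
ΔT = 2.14 × 1.152 = 2.47 °C.

2.47 °C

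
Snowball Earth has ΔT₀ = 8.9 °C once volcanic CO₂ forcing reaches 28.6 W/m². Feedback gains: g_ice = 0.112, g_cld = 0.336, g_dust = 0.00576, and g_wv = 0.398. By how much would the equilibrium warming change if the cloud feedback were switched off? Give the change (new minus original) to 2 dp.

-41.66 °C

Original: g = 0.85176, ΔT = 8.9/(1−0.85176) = 60.0378 °C.
Without cloud: g' = 0.51576, ΔT' = 8.9/(1−0.51576) = 18.3793 °C.
Change = 18.3793 − 60.0378 = -41.66 °C.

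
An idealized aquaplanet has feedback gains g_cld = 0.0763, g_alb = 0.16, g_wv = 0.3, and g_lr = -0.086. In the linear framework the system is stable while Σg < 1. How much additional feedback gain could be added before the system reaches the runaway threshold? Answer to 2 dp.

0.55

Current total gain = 0.0763 + 0.16 + 0.3 − 0.086 = 0.4503.
Margin to runaway = 1 − 0.4503 = 0.55.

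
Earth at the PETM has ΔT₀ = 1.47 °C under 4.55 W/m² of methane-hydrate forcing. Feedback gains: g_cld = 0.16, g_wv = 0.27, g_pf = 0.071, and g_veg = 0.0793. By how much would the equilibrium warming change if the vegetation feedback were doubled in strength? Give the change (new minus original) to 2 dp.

Original: g = 0.5803, ΔT = 1.47/(1−0.5803) = 3.5025 °C.
With doubled vegetation: g' = 0.6596, ΔT' = 1.47/(1−0.6596) = 4.3184 °C.
Change = 4.3184 − 3.5025 = 0.82 °C.

0.82 °C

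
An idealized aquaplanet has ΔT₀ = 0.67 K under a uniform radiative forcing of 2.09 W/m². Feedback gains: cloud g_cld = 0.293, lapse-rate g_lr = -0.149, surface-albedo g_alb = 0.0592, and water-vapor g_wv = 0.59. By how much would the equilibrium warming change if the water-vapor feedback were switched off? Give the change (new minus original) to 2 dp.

Original: g = 0.7932, ΔT = 0.67/(1−0.7932) = 3.2398 K.
Without water-vapor: g' = 0.2032, ΔT' = 0.67/(1−0.2032) = 0.8409 K.
Change = 0.8409 − 3.2398 = -2.40 K.

-2.40 K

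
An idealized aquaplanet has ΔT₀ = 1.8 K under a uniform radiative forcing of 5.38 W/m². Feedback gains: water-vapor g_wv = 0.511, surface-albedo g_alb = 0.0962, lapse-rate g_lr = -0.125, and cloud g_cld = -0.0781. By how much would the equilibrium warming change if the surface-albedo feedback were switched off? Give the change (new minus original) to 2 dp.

Original: g = 0.4041, ΔT = 1.8/(1−0.4041) = 3.0206 K.
Without surface-albedo: g' = 0.3079, ΔT' = 1.8/(1−0.3079) = 2.6008 K.
Change = 2.6008 − 3.0206 = -0.42 K.

-0.42 K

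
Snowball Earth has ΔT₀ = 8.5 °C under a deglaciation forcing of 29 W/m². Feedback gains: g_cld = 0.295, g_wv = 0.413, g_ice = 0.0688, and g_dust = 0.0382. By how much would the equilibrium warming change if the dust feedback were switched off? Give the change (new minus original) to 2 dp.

Original: g = 0.815, ΔT = 8.5/(1−0.815) = 45.9459 °C.
Without dust: g' = 0.7768, ΔT' = 8.5/(1−0.7768) = 38.0824 °C.
Change = 38.0824 − 45.9459 = -7.86 °C.

-7.86 °C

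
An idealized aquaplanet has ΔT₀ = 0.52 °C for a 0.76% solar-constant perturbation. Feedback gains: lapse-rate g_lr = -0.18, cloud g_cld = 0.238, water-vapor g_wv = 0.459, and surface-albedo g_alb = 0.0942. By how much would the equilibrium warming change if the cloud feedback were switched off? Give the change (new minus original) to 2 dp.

Original: g = 0.6112, ΔT = 0.52/(1−0.6112) = 1.3374 °C.
Without cloud: g' = 0.3732, ΔT' = 0.52/(1−0.3732) = 0.8296 °C.
Change = 0.8296 − 1.3374 = -0.51 °C.

-0.51 °C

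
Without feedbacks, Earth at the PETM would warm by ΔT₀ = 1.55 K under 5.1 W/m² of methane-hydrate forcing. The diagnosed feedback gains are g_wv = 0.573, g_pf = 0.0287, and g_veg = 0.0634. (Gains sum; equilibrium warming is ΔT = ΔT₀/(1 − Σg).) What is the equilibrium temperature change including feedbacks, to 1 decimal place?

4.6 K

Total gain g = 0.573 + 0.0287 + 0.0634 = 0.6651.
Amplification A = 1/(1 − 0.6651) = 2.986.
ΔT = 1.55 × 2.986 = 4.6 K.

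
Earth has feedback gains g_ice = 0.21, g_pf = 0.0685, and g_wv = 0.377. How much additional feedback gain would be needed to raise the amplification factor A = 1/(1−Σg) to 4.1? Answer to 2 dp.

Current total gain = 0.6555.
Target gain for A = 4.1: g* = 1 − 1/4.1 = 0.7561.
Additional gain needed = 0.7561 − 0.6555 = 0.10.

0.10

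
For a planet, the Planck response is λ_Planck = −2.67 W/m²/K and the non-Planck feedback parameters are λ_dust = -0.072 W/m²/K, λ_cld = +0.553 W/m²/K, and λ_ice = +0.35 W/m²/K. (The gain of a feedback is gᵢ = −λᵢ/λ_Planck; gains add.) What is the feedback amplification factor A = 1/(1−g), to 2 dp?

1.45

Convert to gains: g_dust = -0.072/2.67 = -0.02697; g_cld = 0.553/2.67 = 0.2071; g_ice = 0.35/2.67 = 0.1311.
Total gain g = 0.31123.
A = 1/(1 − 0.31123) = 1.45.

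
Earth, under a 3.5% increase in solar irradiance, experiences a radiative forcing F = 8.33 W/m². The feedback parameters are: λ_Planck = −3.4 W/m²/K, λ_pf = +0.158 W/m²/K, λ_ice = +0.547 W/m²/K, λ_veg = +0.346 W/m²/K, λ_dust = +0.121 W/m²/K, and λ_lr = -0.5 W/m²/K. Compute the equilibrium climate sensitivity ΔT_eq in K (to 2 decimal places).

3.05 K

Net feedback parameter λ = (−3.4) + (+0.158) + (+0.547) + (+0.346) + (+0.121) + (-0.5) = -2.728 W/m²/K.
ΔT = −F/λ = −8.33/(-2.728) = 3.05 K.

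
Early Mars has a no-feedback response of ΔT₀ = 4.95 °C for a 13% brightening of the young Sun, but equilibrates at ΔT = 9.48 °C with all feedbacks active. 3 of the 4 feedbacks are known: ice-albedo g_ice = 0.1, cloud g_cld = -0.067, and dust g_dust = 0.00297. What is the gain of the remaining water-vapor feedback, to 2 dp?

0.44

Amplification A = ΔT/ΔT₀ = 9.48/4.95 = 1.915.
Total gain g = 1 − 1/A = 1 − 1/1.915 = 0.4778.
Known gains sum to 0.1 − 0.067 + 0.00297 = 0.03597.
g_wv = 0.4778 − 0.03597 = 0.44.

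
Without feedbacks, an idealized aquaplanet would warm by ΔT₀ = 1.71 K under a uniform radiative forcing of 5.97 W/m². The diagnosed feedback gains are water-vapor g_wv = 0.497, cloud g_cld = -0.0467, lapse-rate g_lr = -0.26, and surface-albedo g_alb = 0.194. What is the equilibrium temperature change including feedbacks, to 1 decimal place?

2.8 K

Total gain g = 0.497 − 0.0467 − 0.26 + 0.194 = 0.3843.
Amplification A = 1/(1 − 0.3843) = 1.624.
ΔT = 1.71 × 1.624 = 2.8 K.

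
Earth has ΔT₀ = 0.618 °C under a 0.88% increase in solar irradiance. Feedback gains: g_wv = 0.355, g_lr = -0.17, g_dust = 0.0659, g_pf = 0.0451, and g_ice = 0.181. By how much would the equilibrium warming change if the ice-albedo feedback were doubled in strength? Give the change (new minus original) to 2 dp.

0.63 °C

Original: g = 0.477, ΔT = 0.618/(1−0.477) = 1.1816 °C.
With doubled ice-albedo: g' = 0.658, ΔT' = 0.618/(1−0.658) = 1.8070 °C.
Change = 1.8070 − 1.1816 = 0.63 °C.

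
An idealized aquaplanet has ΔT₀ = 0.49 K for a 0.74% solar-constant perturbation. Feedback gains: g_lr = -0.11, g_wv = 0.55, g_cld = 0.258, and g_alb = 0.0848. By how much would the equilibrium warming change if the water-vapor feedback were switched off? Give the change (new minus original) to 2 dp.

Original: g = 0.7828, ΔT = 0.49/(1−0.7828) = 2.2560 K.
Without water-vapor: g' = 0.2328, ΔT' = 0.49/(1−0.2328) = 0.6387 K.
Change = 0.6387 − 2.2560 = -1.62 K.

-1.62 K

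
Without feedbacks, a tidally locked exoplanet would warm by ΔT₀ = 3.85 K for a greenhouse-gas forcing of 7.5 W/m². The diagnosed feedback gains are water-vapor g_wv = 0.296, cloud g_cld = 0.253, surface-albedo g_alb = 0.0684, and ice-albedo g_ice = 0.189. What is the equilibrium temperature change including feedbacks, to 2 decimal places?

Total gain g = 0.296 + 0.253 + 0.0684 + 0.189 = 0.8064.
Amplification A = 1/(1 − 0.8064) = 5.165.
ΔT = 3.85 × 5.165 = 19.89 K.

19.89 K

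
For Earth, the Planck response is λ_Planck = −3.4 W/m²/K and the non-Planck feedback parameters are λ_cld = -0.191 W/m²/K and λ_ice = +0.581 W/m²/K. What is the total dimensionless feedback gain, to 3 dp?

Convert to gains: g_cld = -0.191/3.4 = -0.05618; g_ice = 0.581/3.4 = 0.1709.
Total gain g = 0.11472.

0.115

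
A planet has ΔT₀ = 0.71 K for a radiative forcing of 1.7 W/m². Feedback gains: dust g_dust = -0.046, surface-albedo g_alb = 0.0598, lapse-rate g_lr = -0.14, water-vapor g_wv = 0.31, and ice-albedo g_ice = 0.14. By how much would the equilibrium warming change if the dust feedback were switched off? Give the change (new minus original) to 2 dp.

0.08 K

Original: g = 0.3238, ΔT = 0.71/(1−0.3238) = 1.0500 K.
Without dust: g' = 0.3698, ΔT' = 0.71/(1−0.3698) = 1.1266 K.
Change = 1.1266 − 1.0500 = 0.08 K.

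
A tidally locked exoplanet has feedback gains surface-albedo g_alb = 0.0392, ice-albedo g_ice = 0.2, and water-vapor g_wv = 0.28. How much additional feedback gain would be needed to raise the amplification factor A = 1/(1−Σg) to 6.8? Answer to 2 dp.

Current total gain = 0.5192.
Target gain for A = 6.8: g* = 1 − 1/6.8 = 0.8529.
Additional gain needed = 0.8529 − 0.5192 = 0.33.

0.33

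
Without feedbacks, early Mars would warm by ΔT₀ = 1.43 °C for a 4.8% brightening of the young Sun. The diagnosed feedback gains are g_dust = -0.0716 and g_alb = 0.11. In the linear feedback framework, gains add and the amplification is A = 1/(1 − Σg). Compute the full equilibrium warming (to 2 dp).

Total gain g = -0.0716 + 0.11 = 0.0384.
Amplification A = 1/(1 − 0.0384) = 1.04.
ΔT = 1.43 × 1.04 = 1.49 °C.

1.49 °C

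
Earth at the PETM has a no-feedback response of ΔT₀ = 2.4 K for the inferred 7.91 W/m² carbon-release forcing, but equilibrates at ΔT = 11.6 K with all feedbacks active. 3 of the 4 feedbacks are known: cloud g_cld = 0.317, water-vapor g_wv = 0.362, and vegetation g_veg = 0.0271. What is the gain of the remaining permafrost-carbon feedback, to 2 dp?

0.09

Amplification A = ΔT/ΔT₀ = 11.6/2.4 = 4.833.
Total gain g = 1 − 1/A = 1 − 1/4.833 = 0.7931.
Known gains sum to 0.317 + 0.362 + 0.0271 = 0.7061.
g_pf = 0.7931 − 0.7061 = 0.09.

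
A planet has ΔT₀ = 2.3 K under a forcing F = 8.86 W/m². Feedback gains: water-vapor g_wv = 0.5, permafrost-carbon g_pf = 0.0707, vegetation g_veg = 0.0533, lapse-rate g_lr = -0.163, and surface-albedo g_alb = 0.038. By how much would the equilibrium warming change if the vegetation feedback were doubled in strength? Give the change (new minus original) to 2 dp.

Original: g = 0.499, ΔT = 2.3/(1−0.499) = 4.5908 K.
With doubled vegetation: g' = 0.5523, ΔT' = 2.3/(1−0.5523) = 5.1374 K.
Change = 5.1374 − 4.5908 = 0.55 K.

0.55 K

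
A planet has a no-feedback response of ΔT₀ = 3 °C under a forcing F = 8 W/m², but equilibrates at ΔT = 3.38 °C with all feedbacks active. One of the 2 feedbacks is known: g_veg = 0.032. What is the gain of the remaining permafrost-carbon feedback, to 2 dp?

0.08

Amplification A = ΔT/ΔT₀ = 3.38/3 = 1.127.
Total gain g = 1 − 1/A = 1 − 1/1.127 = 0.1127.
The known gain is 0.032.
g_pf = 0.1127 − 0.032 = 0.08.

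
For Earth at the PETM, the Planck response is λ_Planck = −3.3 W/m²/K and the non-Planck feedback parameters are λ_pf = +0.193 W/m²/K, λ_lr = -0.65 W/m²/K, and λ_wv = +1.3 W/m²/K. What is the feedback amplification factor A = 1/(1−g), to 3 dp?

1.343

Convert to gains: g_pf = 0.193/3.3 = 0.05848; g_lr = -0.65/3.3 = -0.197; g_wv = 1.3/3.3 = 0.3939.
Total gain g = 0.25538.
A = 1/(1 − 0.25538) = 1.343.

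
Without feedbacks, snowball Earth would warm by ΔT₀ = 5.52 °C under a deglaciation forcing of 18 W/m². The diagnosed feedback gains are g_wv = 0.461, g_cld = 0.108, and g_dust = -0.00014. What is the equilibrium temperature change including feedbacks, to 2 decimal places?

12.80 °C

Total gain g = 0.461 + 0.108 − 0.00014 = 0.56886.
Amplification A = 1/(1 − 0.56886) = 2.319.
ΔT = 5.52 × 2.319 = 12.80 °C.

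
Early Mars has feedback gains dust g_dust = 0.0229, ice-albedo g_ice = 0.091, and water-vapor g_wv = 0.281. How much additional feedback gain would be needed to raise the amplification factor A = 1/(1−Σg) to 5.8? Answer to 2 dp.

0.43

Current total gain = 0.3949.
Target gain for A = 5.8: g* = 1 − 1/5.8 = 0.8276.
Additional gain needed = 0.8276 − 0.3949 = 0.43.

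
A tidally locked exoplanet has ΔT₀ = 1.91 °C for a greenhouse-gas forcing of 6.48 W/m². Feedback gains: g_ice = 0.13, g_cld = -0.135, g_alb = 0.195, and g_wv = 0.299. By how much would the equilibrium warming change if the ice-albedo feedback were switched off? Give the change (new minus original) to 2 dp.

Original: g = 0.489, ΔT = 1.91/(1−0.489) = 3.7378 °C.
Without ice-albedo: g' = 0.359, ΔT' = 1.91/(1−0.359) = 2.9797 °C.
Change = 2.9797 − 3.7378 = -0.76 °C.

-0.76 °C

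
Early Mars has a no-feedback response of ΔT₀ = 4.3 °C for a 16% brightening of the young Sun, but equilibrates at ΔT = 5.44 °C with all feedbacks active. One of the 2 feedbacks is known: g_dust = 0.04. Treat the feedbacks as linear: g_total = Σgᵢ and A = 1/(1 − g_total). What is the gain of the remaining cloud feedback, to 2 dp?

0.17

Amplification A = ΔT/ΔT₀ = 5.44/4.3 = 1.265.
Total gain g = 1 − 1/A = 1 − 1/1.265 = 0.2095.
The known gain is 0.04.
g_cld = 0.2095 − 0.04 = 0.17.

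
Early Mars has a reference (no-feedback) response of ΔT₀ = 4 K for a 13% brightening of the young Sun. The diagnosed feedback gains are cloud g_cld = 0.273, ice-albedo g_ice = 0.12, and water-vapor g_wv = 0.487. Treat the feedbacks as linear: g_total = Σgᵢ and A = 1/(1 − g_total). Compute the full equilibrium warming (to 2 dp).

33.33 K

Total gain g = 0.273 + 0.12 + 0.487 = 0.88.
Amplification A = 1/(1 − 0.88) = 8.333.
ΔT = 4 × 8.333 = 33.33 K.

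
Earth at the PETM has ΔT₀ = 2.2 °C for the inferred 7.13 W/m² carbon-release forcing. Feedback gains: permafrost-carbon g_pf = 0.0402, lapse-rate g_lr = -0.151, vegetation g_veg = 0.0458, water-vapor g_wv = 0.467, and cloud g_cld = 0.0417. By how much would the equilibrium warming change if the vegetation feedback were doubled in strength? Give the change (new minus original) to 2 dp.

Original: g = 0.4437, ΔT = 2.2/(1−0.4437) = 3.9547 °C.
With doubled vegetation: g' = 0.4895, ΔT' = 2.2/(1−0.4895) = 4.3095 °C.
Change = 4.3095 − 3.9547 = 0.35 °C.

0.35 °C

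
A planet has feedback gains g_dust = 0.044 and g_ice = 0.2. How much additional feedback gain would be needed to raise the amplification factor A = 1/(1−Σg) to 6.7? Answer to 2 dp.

0.61

Current total gain = 0.244.
Target gain for A = 6.7: g* = 1 − 1/6.7 = 0.8507.
Additional gain needed = 0.8507 − 0.244 = 0.61.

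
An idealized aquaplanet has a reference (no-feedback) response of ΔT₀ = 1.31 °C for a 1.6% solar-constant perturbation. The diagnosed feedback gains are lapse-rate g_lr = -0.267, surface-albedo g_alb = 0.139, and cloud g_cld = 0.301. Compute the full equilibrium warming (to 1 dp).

1.6 °C

Total gain g = -0.267 + 0.139 + 0.301 = 0.173.
Amplification A = 1/(1 − 0.173) = 1.209.
ΔT = 1.31 × 1.209 = 1.6 °C.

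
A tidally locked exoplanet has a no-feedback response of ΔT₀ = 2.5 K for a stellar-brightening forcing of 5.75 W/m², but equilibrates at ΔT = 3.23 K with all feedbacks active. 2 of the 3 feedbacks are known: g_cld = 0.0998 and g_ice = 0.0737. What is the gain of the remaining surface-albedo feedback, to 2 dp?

0.05

Amplification A = ΔT/ΔT₀ = 3.23/2.5 = 1.292.
Total gain g = 1 − 1/A = 1 − 1/1.292 = 0.226.
Known gains sum to 0.0998 + 0.0737 = 0.1735.
g_alb = 0.226 − 0.1735 = 0.05.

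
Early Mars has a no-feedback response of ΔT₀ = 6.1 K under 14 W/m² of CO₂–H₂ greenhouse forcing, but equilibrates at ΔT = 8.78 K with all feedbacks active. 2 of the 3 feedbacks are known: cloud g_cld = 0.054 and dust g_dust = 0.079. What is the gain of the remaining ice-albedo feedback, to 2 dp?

0.17

Amplification A = ΔT/ΔT₀ = 8.78/6.1 = 1.439.
Total gain g = 1 − 1/A = 1 − 1/1.439 = 0.3051.
Known gains sum to 0.054 + 0.079 = 0.133.
g_ice = 0.3051 − 0.133 = 0.17.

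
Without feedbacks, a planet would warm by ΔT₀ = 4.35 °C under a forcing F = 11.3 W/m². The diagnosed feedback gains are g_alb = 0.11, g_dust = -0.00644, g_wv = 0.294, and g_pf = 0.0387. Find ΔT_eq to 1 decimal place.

Total gain g = 0.11 − 0.00644 + 0.294 + 0.0387 = 0.43626.
Amplification A = 1/(1 − 0.43626) = 1.774.
ΔT = 4.35 × 1.774 = 7.7 °C.

7.7 °C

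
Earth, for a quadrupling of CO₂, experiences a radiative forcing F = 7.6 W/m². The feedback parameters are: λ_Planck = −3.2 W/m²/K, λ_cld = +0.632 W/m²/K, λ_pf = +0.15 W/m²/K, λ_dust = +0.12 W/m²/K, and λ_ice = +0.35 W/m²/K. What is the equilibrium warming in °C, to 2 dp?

Net feedback parameter λ = (−3.2) + (+0.632) + (+0.15) + (+0.12) + (+0.35) = -1.948 W/m²/K.
ΔT = −F/λ = −7.6/(-1.948) = 3.90 °C.

3.90 °C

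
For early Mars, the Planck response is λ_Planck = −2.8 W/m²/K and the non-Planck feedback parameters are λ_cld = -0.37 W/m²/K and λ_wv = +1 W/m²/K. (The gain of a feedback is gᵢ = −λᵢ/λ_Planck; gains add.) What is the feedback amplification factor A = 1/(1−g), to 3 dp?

1.290

Convert to gains: g_cld = -0.37/2.8 = -0.1321; g_wv = 1/2.8 = 0.3571.
Total gain g = 0.225.
A = 1/(1 − 0.225) = 1.290.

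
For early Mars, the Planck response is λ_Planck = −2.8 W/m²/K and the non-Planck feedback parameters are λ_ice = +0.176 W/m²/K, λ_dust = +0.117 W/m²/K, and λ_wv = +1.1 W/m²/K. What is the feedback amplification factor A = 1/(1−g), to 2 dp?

Convert to gains: g_ice = 0.176/2.8 = 0.06286; g_dust = 0.117/2.8 = 0.04179; g_wv = 1.1/2.8 = 0.3929.
Total gain g = 0.49755.
A = 1/(1 − 0.49755) = 1.99.

1.99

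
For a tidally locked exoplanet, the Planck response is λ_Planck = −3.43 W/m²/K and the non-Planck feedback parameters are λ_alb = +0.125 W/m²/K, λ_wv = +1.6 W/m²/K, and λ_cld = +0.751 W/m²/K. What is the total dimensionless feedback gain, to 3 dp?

0.722

Convert to gains: g_alb = 0.125/3.43 = 0.03644; g_wv = 1.6/3.43 = 0.4665; g_cld = 0.751/3.43 = 0.219.
Total gain g = 0.72194.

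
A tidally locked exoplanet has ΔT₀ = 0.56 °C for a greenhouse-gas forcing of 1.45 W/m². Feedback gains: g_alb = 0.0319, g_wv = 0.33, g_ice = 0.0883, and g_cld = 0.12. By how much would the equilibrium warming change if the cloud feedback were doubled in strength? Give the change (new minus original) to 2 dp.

0.50 °C

Original: g = 0.5702, ΔT = 0.56/(1−0.5702) = 1.3029 °C.
With doubled cloud: g' = 0.6902, ΔT' = 0.56/(1−0.6902) = 1.8076 °C.
Change = 1.8076 − 1.3029 = 0.50 °C.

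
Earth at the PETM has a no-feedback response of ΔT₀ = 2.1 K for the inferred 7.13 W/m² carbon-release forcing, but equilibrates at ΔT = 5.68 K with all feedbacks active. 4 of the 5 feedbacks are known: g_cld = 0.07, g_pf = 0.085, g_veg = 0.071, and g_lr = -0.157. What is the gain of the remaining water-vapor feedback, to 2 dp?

Amplification A = ΔT/ΔT₀ = 5.68/2.1 = 2.705.
Total gain g = 1 − 1/A = 1 − 1/2.705 = 0.6303.
Known gains sum to 0.07 + 0.085 + 0.071 − 0.157 = 0.069.
g_wv = 0.6303 − 0.069 = 0.56.

0.56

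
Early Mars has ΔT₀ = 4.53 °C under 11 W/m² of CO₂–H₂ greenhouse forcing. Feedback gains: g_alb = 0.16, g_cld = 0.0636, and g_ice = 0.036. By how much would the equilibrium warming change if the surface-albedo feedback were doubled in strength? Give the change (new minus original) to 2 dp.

1.69 °C

Original: g = 0.2596, ΔT = 4.53/(1−0.2596) = 6.1183 °C.
With doubled surface-albedo: g' = 0.4196, ΔT' = 4.53/(1−0.4196) = 7.8050 °C.
Change = 7.8050 − 6.1183 = 1.69 °C.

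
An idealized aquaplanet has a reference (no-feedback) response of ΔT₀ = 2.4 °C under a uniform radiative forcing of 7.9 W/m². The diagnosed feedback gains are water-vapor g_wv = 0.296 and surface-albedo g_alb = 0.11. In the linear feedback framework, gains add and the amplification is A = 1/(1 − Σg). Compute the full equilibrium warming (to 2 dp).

Total gain g = 0.296 + 0.11 = 0.406.
Amplification A = 1/(1 − 0.406) = 1.684.
ΔT = 2.4 × 1.684 = 4.04 °C.

4.04 °C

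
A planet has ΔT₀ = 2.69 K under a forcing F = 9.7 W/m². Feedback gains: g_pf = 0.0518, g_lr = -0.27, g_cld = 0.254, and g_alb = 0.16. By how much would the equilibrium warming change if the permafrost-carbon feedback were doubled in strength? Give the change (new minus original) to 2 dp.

Original: g = 0.1958, ΔT = 2.69/(1−0.1958) = 3.3449 K.
With doubled permafrost-carbon: g' = 0.2476, ΔT' = 2.69/(1−0.2476) = 3.5752 K.
Change = 3.5752 − 3.3449 = 0.23 K.

0.23 K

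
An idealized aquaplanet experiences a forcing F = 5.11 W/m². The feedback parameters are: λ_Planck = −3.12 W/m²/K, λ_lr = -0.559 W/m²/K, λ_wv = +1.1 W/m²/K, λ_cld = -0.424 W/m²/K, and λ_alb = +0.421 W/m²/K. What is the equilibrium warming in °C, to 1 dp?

Net feedback parameter λ = (−3.12) + (-0.559) + (+1.1) + (-0.424) + (+0.421) = -2.582 W/m²/K.
ΔT = −F/λ = −5.11/(-2.582) = 2.0 °C.

2.0 °C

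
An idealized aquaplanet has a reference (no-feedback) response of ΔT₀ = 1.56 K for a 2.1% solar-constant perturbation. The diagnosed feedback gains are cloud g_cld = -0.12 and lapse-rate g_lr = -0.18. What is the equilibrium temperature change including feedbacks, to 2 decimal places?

1.20 K

Total gain g = -0.12 − 0.18 = -0.3.
Amplification A = 1/(1 + 0.3) = 0.7692.
ΔT = 1.56 × 0.7692 = 1.20 K.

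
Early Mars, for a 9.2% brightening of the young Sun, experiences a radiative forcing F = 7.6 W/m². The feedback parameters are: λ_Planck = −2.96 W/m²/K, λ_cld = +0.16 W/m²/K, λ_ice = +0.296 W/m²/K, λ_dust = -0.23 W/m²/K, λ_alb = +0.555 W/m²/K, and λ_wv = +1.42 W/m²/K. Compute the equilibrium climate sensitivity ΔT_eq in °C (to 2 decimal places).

Net feedback parameter λ = (−2.96) + (+0.16) + (+0.296) + (-0.23) + (+0.555) + (+1.42) = -0.759 W/m²/K.
ΔT = −F/λ = −7.6/(-0.759) = 10.01 °C.

10.01 °C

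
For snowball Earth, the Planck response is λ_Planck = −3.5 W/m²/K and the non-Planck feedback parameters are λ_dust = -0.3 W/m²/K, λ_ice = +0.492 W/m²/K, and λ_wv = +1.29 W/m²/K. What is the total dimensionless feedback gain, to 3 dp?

Convert to gains: g_dust = -0.3/3.5 = -0.08571; g_ice = 0.492/3.5 = 0.1406; g_wv = 1.29/3.5 = 0.3686.
Total gain g = 0.42349.

0.423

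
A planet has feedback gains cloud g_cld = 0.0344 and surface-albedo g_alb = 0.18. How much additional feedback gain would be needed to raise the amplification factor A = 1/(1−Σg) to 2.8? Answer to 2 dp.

Current total gain = 0.2144.
Target gain for A = 2.8: g* = 1 − 1/2.8 = 0.6429.
Additional gain needed = 0.6429 − 0.2144 = 0.43.

0.43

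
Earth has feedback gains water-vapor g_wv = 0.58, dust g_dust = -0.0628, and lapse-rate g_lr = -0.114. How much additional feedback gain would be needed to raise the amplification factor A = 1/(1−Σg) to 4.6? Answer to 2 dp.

0.38

Current total gain = 0.4032.
Target gain for A = 4.6: g* = 1 − 1/4.6 = 0.7826.
Additional gain needed = 0.7826 − 0.4032 = 0.38.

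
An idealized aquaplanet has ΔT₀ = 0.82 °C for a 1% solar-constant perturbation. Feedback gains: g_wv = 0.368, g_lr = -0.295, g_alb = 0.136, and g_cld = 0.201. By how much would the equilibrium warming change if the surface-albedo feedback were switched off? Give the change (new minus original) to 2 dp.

-0.26 °C

Original: g = 0.41, ΔT = 0.82/(1−0.41) = 1.3898 °C.
Without surface-albedo: g' = 0.274, ΔT' = 0.82/(1−0.274) = 1.1295 °C.
Change = 1.1295 − 1.3898 = -0.26 °C.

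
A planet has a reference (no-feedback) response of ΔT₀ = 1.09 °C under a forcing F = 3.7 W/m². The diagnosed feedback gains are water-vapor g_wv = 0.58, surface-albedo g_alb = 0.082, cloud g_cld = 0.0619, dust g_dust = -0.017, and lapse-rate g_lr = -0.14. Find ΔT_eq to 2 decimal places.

Total gain g = 0.58 + 0.082 + 0.0619 − 0.017 − 0.14 = 0.5669.
Amplification A = 1/(1 − 0.5669) = 2.309.
ΔT = 1.09 × 2.309 = 2.52 °C.

2.52 °C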